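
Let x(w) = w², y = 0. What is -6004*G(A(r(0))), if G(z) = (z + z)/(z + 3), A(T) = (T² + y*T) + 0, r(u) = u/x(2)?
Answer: 0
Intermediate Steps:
r(u) = u/4 (r(u) = u/(2²) = u/4)
A(T) = T² (A(T) = (T² + 0*T) + 0 = (T² + 0) + 0 = T² + 0 = T²)
G(z) = 2*z/(3 + z) (G(z) = (2*z)/(3 + z) = 2*z/(3 + z))
-6004*G(A(r(0))) = -12008*((¼)*0)²/(3 + ((¼)*0)²) = -12008*0²/(3 + 0²) = -12008*0/(3 + 0) = -12008*0/3 = -6004*0 = 0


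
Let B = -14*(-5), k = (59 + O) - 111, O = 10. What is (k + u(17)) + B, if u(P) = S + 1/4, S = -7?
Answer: 85/4 ≈ 21.250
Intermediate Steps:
k = -42 (k = (59 + 10) - 111 = 69 - 111 = -42)
u(P) = -27/4 (u(P) = -7 + 1/4 = -7 + ¼ = -27/4)
B = 70
(k + u(17)) + B = (-42 - 27/4) + 70 = -195/4 + 70 = 85/4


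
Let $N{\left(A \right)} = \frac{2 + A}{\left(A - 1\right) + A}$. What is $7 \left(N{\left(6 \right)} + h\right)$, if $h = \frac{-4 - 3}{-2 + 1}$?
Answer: $\frac{595}{11} \approx 54.091$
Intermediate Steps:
$N{\left(A \right)} = \frac{2 + A}{-1 + 2 A}$ ($N{\left(A \right)} = \frac{2 + A}{\left(A - 1\right) + A} = \frac{2 + A}{\left(-1 + A\right) + A} = \frac{2 + A}{-1 + 2 A}$)
$h = 7$ ($h = - \frac{7}{-1} = \left(-7\right) \left(-1\right) = 7$)
$7 \left(N{\left(6 \right)} + h\right) = 7 \left(\frac{2 + 6}{-1 + 2 \cdot 6} + 7\right) = 7 \left(\frac{1}{-1 + 12} \cdot 8 + 7\right) = 7 \left(\frac{1}{11} \cdot 8 + 7\right) = 7 \left(\frac{8}{11} + 7\right) = 7 \cdot \frac{85}{11} = \frac{595}{11}$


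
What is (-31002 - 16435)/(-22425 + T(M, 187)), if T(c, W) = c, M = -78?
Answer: 3649/1731 ≈ 2.1080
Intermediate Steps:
(-31002 - 16435)/(-22425 + T(M, 187)) = (-31002 - 16435)/(-22425 - 78) = -47437/(-22503) = -47437*(-1/22503) = 3649/1731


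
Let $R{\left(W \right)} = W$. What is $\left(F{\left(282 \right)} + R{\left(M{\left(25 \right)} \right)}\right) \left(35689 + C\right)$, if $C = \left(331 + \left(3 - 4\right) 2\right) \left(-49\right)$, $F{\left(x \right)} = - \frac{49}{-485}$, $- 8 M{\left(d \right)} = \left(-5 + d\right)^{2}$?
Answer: $- \frac{473565168}{485} \approx -9.7642 \cdot 10^{5}$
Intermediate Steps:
$M{\left(d \right)} = - \frac{\left(-5 + d\right)^{2}}{8}$
$F{\left(x \right)} = \frac{49}{485}$ ($F{\left(x \right)} = \left(-49\right) \left(- \frac{1}{485}\right) = \frac{49}{485}$)
$C = -16121$ ($C = \left(331 - 2\right) \left(-49\right) = 329 \left(-49\right) = -16121$)
$\left(F{\left(282 \right)} + R{\left(M{\left(25 \right)} \right)}\right) \left(35689 + C\right) = \left(\frac{49}{485} - \frac{\left(-5 + 25\right)^{2}}{8}\right) \left(35689 - 16121\right) = \left(\frac{49}{485} - \frac{20^{2}}{8}\right) 19568 = \left(\frac{49}{485} - 50\right) 19568 = \left(- \frac{24201}{485}\right) 19568 = - \frac{473565168}{485}$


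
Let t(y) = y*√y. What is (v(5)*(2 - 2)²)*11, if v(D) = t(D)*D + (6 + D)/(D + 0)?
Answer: 0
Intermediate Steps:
t(y) = y^(3/2)
v(D) = D^(5/2) + (6 + D)/D (v(D) = D^(3/2)*D + (6 + D)/(D + 0) = D^(5/2) + (6 + D)/D)
(v(5)*(2 - 2)²)*11 = (((6 + 5 + 5^(7/2))/5)*(2 - 2)²)*11 = (((6 + 5 + 125*√5)/5)*0²)*11 = (((11 + 125*√5)/5)*0)*11 = ((11/5 + 25*√5)*0)*11 = 0*11 = 0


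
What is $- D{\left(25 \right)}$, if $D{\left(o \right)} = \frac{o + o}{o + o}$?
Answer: $-1$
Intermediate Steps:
$D{\left(o \right)} = 1$ ($D{\left(o \right)} = \frac{2 o}{2 o} = 2 o \frac{1}{2 o} = 1$)
$- D{\left(25 \right)} = \left(-1\right) 1 = -1$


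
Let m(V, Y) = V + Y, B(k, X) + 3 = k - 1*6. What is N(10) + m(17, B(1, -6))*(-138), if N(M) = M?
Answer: -1232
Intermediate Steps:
B(k, X) = -9 + k (B(k, X) = -3 + (k - 1*6) = -3 + (k - 6) = -3 + (-6 + k) = -9 + k)
N(10) + m(17, B(1, -6))*(-138) = 10 + (17 + (-9 + 1))*(-138) = 10 + (17 - 8)*(-138) = 10 + 9*(-138) = 10 - 1242 = -1232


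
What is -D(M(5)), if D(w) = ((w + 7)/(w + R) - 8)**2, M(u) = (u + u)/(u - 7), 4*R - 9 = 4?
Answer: -4096/49 ≈ -83.592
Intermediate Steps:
R = 13/4 (R = 9/4 + (1/4)*4 = 9/4 + 1 = 13/4 ≈ 3.2500)
M(u) = 2*u/(-7 + u) (M(u) = (2*u)/(-7 + u) = 2*u/(-7 + u))
D(w) = (-8 + (7 + w)/(13/4 + w))**2 (D(w) = ((w + 7)/(w + 13/4) - 8)**2 = ((7 + w)/(13/4 + w) - 8)**2 = (-8 + (7 + w)/(13/4 + w))**2)
-D(M(5)) = -16*(19 + 7*(2*5/(-7 + 5)))**2/(13 + 4*(2*5/(-7 + 5)))**2 = -16*(19 + 7*(2*5/(-2)))**2/(13 + 4*(2*5/(-2)))**2 = -16*(19 + 7*(2*5*(-1/2)))**2/(13 + 4*(2*5*(-1/2)))**2 = -16*(19 + 7*(-5))**2/(13 + 4*(-5))**2 = -16*(19 - 35)**2/(13 - 20)**2 = -16*(-16)**2/(-7)**2 = -16*256/49 = -1*4096/49 = -4096/49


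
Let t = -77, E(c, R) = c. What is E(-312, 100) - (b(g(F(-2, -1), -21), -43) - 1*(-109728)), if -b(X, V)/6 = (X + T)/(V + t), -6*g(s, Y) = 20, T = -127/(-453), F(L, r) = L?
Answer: -332320339/3020 ≈ -1.1004e+5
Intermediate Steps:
T = 127/453 (T = -127*(-1)/453 = -1*(-127/453) = 127/453 ≈ 0.28035)
g(s, Y) = -10/3 (g(s, Y) = -⅙*20 = -10/3)
b(X, V) = -6*(127/453 + X)/(-77 + V) (b(X, V) = -6*(X + 127/453)/(V - 77) = -6*(127/453 + X)/(-77 + V))
E(-312, 100) - (b(g(F(-2, -1), -21), -43) - 1*(-109728)) = -312 - (2*(-127 - 453*(-10/3))/(151*(-77 - 43)) - 1*(-109728)) = -312 - ((2/151)*(-127 + 1510)/(-120) + 109728) = -312 - ((2/151)*(-1/120)*1383 + 109728) = -312 - (-461/3020 + 109728) = -312 - 1*331378099/3020 = -312 - 331378099/3020 = -332320339/3020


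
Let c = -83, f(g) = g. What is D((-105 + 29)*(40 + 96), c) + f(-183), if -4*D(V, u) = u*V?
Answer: -214655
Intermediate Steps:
D(V, u) = -V*u/4 (D(V, u) = -u*V/4 = -V*u/4)
D((-105 + 29)*(40 + 96), c) + f(-183) = -¼*(-105 + 29)*(40 + 96)*(-83) - 183 = -¼*(-76*136)*(-83) - 183 = -¼*(-10336)*(-83) - 183 = -214472 - 183 = -214655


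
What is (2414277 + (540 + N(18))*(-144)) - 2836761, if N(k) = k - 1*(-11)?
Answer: -504420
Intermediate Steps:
N(k) = 11 + k (N(k) = k + 11 = 11 + k)
(2414277 + (540 + N(18))*(-144)) - 2836761 = (2414277 + (540 + (11 + 18))*(-144)) - 2836761 = (2414277 + (540 + 29)*(-144)) - 2836761 = (2414277 + 569*(-144)) - 2836761 = (2414277 - 81936) - 2836761 = 2332341 - 2836761 = -504420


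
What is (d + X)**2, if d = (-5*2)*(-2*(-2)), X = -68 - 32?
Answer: 19600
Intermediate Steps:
X = -100
d = -40 (d = -10*4 = -40)
(d + X)**2 = (-40 - 100)**2 = (-140)**2 = 19600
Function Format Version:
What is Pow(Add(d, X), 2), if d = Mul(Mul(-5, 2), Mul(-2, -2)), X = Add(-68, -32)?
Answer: 19600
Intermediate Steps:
X = -100
d = -40 (d = Mul(-10, 4) = -40)
Pow(Add(d, X), 2) = Pow(Add(-40, -100), 2) = Pow(-140, 2) = 19600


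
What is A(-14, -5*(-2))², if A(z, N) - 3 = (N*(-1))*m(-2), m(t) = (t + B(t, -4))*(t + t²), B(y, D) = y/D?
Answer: 1089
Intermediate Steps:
m(t) = 3*t*(t + t²)/4 (m(t) = (t + t/(-4))*(t + t²) = (t + t*(-¼))*(t + t²) = (t - t/4)*(t + t²) = (3*t/4)*(t + t²) = 3*t*(t + t²)/4)
A(z, N) = 3 + 3*N (A(z, N) = 3 + (N*(-1))*((¾)*(-2)²*(1 - 2)) = 3 + (-N)*((¾)*4*(-1)) = 3 - N*(-3) = 3 + 3*N)
A(-14, -5*(-2))² = (3 + 3*(-5*(-2)))² = (3 + 3*10)² = (3 + 30)² = 33² = 1089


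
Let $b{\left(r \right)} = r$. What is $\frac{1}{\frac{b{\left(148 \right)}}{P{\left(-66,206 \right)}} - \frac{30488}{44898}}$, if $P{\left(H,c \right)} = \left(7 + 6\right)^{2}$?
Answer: $\frac{3793881}{746216} \approx 5.0842$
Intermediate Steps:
$P{\left(H,c \right)} = 169$ ($P{\left(H,c \right)} = 13^{2} = 169$)
$\frac{1}{\frac{b{\left(148 \right)}}{P{\left(-66,206 \right)}} - \frac{30488}{44898}} = \frac{1}{\frac{148}{169} - \frac{30488}{44898}} = \frac{1}{148 \cdot \frac{1}{169} - \frac{15244}{22449}} = \frac{1}{\frac{148}{169} - \frac{15244}{22449}} = \frac{1}{\frac{746216}{3793881}} = \frac{3793881}{746216}$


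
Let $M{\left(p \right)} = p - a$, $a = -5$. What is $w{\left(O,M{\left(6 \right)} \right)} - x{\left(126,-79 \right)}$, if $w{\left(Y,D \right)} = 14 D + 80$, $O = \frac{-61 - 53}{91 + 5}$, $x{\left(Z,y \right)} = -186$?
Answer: $420$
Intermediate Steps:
$O = - \frac{19}{16}$ ($O = - \frac{114}{96} = \left(-114\right) \frac{1}{96} = - \frac{19}{16} \approx -1.1875$)
$M{\left(p \right)} = 5 + p$ ($M{\left(p \right)} = p - -5 = p + 5 = 5 + p$)
$w{\left(Y,D \right)} = 80 + 14 D$
$w{\left(O,M{\left(6 \right)} \right)} - x{\left(126,-79 \right)} = \left(80 + 14 \left(5 + 6\right)\right) - -186 = \left(80 + 14 \cdot 11\right) + 186 = \left(80 + 154\right) + 186 = 234 + 186 = 420$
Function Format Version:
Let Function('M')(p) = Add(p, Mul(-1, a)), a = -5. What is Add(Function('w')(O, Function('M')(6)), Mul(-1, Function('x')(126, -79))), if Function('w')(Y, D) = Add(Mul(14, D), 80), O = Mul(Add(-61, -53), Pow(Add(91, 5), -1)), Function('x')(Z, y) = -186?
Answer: 420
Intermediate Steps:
O = Rational(-19, 16) (O = Mul(-114, Pow(96, -1)) = Mul(-114, Rational(1, 96)) = Rational(-19, 16) ≈ -1.1875)
Function('M')(p) = Add(5, p) (Function('M')(p) = Add(p, Mul(-1, -5)) = Add(p, 5) = Add(5, p))
Function('w')(Y, D) = Add(80, Mul(14, D))
Add(Function('w')(O, Function('M')(6)), Mul(-1, Function('x')(126, -79))) = Add(Add(80, Mul(14, Add(5, 6))), Mul(-1, -186)) = Add(Add(80, Mul(14, 11)), 186) = Add(Add(80, 154), 186) = Add(234, 186) = 420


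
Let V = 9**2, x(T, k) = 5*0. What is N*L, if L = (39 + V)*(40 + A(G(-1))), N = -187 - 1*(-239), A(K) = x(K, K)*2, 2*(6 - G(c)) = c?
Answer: 249600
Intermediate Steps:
x(T, k) = 0
G(c) = 6 - c/2
A(K) = 0 (A(K) = 0*2 = 0)
V = 81
N = 52 (N = -187 + 239 = 52)
L = 4800 (L = (39 + 81)*(40 + 0) = 120*40 = 4800)
N*L = 52*4800 = 249600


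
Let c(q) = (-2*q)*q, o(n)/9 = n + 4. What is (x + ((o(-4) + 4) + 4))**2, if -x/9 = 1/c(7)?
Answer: 628849/9604 ≈ 65.478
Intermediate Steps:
o(n) = 36 + 9*n (o(n) = 9*(n + 4) = 9*(4 + n) = 36 + 9*n)
c(q) = -2*q**2
x = 9/98 (x = -9/((-2*7**2)) = -9/((-2*49)) = -9/(-98) = -9*(-1/98) = 9/98 ≈ 0.091837)
(x + ((o(-4) + 4) + 4))**2 = (9/98 + (((36 + 9*(-4)) + 4) + 4))**2 = (9/98 + (((36 - 36) + 4) + 4))**2 = (9/98 + ((0 + 4) + 4))**2 = (9/98 + (4 + 4))**2 = (9/98 + 8)**2 = (793/98)**2 = 628849/9604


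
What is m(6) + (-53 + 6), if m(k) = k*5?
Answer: -17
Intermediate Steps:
m(k) = 5*k
m(6) + (-53 + 6) = 5*6 + (-53 + 6) = 30 - 47 = -17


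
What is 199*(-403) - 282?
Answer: -80479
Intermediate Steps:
199*(-403) - 282 = -80197 - 282 = -80479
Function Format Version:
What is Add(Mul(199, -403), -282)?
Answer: -80479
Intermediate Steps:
Add(Mul(199, -403), -282) = Add(-80197, -282) = -80479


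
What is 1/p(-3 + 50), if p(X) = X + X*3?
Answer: 1/188 ≈ 0.0053191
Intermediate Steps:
p(X) = 4*X (p(X) = X + 3*X = 4*X)
1/p(-3 + 50) = 1/(4*(-3 + 50)) = 1/(4*47) = 1/188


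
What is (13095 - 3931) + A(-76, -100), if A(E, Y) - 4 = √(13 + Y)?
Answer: 9168 + I*√87 ≈ 9168.0 + 9.3274*I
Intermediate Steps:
A(E, Y) = 4 + √(13 + Y)
(13095 - 3931) + A(-76, -100) = (13095 - 3931) + (4 + √(13 - 100)) = 9164 + (4 + √(-87)) = 9164 + (4 + I*√87) = 9168 + I*√87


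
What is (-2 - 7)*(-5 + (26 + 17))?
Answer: -342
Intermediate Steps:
(-2 - 7)*(-5 + (26 + 17)) = -9*(-5 + 43) = -9*38 = -342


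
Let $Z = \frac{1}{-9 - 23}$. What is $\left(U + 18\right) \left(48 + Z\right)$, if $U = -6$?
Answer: $\frac{4605}{8} \approx 575.63$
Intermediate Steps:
$Z = - \frac{1}{32}$ ($Z = \frac{1}{-32} = - \frac{1}{32} \approx -0.03125$)
$\left(U + 18\right) \left(48 + Z\right) = \left(-6 + 18\right) \left(48 - \frac{1}{32}\right) = 12 \cdot \frac{1535}{32} = \frac{4605}{8}$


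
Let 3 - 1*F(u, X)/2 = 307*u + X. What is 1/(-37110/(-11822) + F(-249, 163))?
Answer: 5911/901836181 ≈ 6.5544e-6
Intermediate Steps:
F(u, X) = 6 - 614*u - 2*X (F(u, X) = 6 - 2*(307*u + X) = 6 - 2*(X + 307*u) = 6 + (-614*u - 2*X) = 6 - 614*u - 2*X)
1/(-37110/(-11822) + F(-249, 163)) = 1/(-37110/(-11822) + (6 - 614*(-249) - 2*163)) = 1/(-37110*(-1/11822) + (6 + 152886 - 326)) = 1/(18555/5911 + 152566) = 1/(901836181/5911) = 5911/901836181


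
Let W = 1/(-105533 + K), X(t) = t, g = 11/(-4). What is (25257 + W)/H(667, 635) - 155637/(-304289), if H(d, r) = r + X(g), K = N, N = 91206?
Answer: 446075657719099/11025298164087 ≈ 40.459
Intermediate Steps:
g = -11/4 (g = 11*(-1/4) = -11/4 ≈ -2.7500)
K = 91206
H(d, r) = -11/4 + r (H(d, r) = r - 11/4 = -11/4 + r)
W = -1/14327 (W = 1/(-105533 + 91206) = 1/(-14327) = -1/14327 ≈ -6.9798e-5)
(25257 + W)/H(667, 635) - 155637/(-304289) = (25257 - 1/14327)/(-11/4 + 635) - 155637/(-304289) = 361857038/(14327*(2529/4)) - 155637*(-1/304289) = (361857038/14327)*(4/2529) + 155637/304289 = 1447428152/36232983 + 155637/304289 = 446075657719099/11025298164087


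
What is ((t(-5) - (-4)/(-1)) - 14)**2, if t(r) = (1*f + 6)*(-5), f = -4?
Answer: 784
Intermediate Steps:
t(r) = -10 (t(r) = (1*(-4) + 6)*(-5) = (-4 + 6)*(-5) = 2*(-5) = -10)
((t(-5) - (-4)/(-1)) - 14)**2 = ((-10 - (-4)/(-1)) - 14)**2 = ((-10 - (-4)*(-1)) - 14)**2 = ((-10 - 1*4) - 14)**2 = ((-10 - 4) - 14)**2 = (-14 - 14)**2 = (-28)**2 = 784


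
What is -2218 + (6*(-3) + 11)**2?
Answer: -2169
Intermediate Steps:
-2218 + (6*(-3) + 11)**2 = -2218 + (-18 + 11)**2 = -2218 + (-7)**2 = -2218 + 49 = -2169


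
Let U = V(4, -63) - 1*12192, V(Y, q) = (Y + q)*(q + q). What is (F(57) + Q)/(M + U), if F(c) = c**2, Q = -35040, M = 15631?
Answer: -31791/10873 ≈ -2.9238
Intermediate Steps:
V(Y, q) = 2*q*(Y + q) (V(Y, q) = (Y + q)*(2*q) = 2*q*(Y + q))
U = -4758 (U = 2*(-63)*(4 - 63) - 1*12192 = 2*(-63)*(-59) - 12192 = 7434 - 12192 = -4758)
(F(57) + Q)/(M + U) = (57**2 - 35040)/(15631 - 4758) = (3249 - 35040)/10873 = -31791*1/10873 = -31791/10873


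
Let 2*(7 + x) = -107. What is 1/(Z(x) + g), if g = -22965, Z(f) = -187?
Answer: -1/23152 ≈ -4.3193e-5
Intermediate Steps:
x = -121/2 (x = -7 + (½)*(-107) = -7 - 107/2 = -121/2 ≈ -60.500)
1/(Z(x) + g) = 1/(-187 - 22965) = 1/(-23152) = -1/23152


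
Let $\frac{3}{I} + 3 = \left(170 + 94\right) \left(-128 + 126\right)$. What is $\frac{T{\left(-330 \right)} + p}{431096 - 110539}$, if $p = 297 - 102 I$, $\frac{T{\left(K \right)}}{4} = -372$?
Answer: $- \frac{70235}{18912863} \approx -0.0037136$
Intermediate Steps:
$T{\left(K \right)} = -1488$ ($T{\left(K \right)} = 4 \left(-372\right) = -1488$)
$I = - \frac{1}{177}$ ($I = \frac{3}{-3 + \left(170 + 94\right) \left(-128 + 126\right)} = \frac{3}{-3 + 264 \left(-2\right)} = \frac{3}{-3 - 528} = \frac{3}{-531} = 3 \left(- \frac{1}{531}\right) = - \frac{1}{177} \approx -0.0056497$)
$p = \frac{17557}{59}$ ($p = 297 - - \frac{34}{59} = 297 + \frac{34}{59} = \frac{17557}{59} \approx 297.58$)
$\frac{T{\left(-330 \right)} + p}{431096 - 110539} = \frac{-1488 + \frac{17557}{59}}{431096 - 110539} = - \frac{70235}{59 \cdot 320557} = \left(- \frac{70235}{59}\right) \frac{1}{320557} = - \frac{70235}{18912863}$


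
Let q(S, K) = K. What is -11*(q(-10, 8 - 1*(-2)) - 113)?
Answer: 1133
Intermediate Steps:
-11*(q(-10, 8 - 1*(-2)) - 113) = -11*((8 - 1*(-2)) - 113) = -11*((8 + 2) - 113) = -11*(10 - 113) = -11*(-103) = 1133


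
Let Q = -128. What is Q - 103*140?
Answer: -14548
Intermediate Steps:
Q - 103*140 = -128 - 103*140 = -128 - 14420 = -14548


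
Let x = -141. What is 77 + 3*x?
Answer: -346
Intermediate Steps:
77 + 3*x = 77 + 3*(-141) = 77 - 423 = -346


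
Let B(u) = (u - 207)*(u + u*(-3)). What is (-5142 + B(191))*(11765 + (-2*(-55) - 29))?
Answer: 11490620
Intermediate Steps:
B(u) = -2*u*(-207 + u) (B(u) = (-207 + u)*(u - 3*u) = (-207 + u)*(-2*u) = -2*u*(-207 + u))
(-5142 + B(191))*(11765 + (-2*(-55) - 29)) = (-5142 + 2*191*(207 - 1*191))*(11765 + (-2*(-55) - 29)) = (-5142 + 2*191*(207 - 191))*(11765 + (110 - 29)) = (-5142 + 2*191*16)*(11765 + 81) = (-5142 + 6112)*11846 = 970*11846 = 11490620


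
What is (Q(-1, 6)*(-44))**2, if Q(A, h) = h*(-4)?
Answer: 1115136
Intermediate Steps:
Q(A, h) = -4*h
(Q(-1, 6)*(-44))**2 = (-4*6*(-44))**2 = (-24*(-44))**2 = 1056**2 = 1115136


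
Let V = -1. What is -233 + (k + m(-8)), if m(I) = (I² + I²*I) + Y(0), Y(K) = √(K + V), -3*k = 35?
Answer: -2078/3 + I ≈ -692.67 + 1.0*I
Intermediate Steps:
k = -35/3 (k = -⅓*35 = -35/3 ≈ -11.667)
Y(K) = √(-1 + K) (Y(K) = √(K - 1) = √(-1 + K))
m(I) = I + I² + I³ (m(I) = (I² + I²*I) + √(-1 + 0) = (I² + I³) + √(-1) = (I² + I³) + I = I + I² + I³)
-233 + (k + m(-8)) = -233 + (-35/3 + (I + (-8)² + (-8)³)) = -233 + (-35/3 + (I + 64 - 512)) = -233 + (-35/3 + (-448 + I)) = -233 + (-1379/3 + I) = -2078/3 + I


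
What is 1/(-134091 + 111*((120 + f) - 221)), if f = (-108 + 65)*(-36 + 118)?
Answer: -1/536688 ≈ -1.8633e-6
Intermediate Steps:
f = -3526 (f = -43*82 = -3526)
1/(-134091 + 111*((120 + f) - 221)) = 1/(-134091 + 111*((120 - 3526) - 221)) = 1/(-134091 + 111*(-3406 - 221)) = 1/(-134091 + 111*(-3627)) = 1/(-134091 - 402597) = 1/(-536688) = -1/536688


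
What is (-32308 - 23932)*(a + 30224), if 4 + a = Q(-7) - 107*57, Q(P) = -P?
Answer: -1356958720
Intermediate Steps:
a = -6096 (a = -4 + (-1*(-7) - 107*57) = -4 + (7 - 6099) = -4 - 6092 = -6096)
(-32308 - 23932)*(a + 30224) = (-32308 - 23932)*(-6096 + 30224) = -56240*24128 = -1356958720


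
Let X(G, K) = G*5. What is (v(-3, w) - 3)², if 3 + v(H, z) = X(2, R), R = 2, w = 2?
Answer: 16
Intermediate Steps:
X(G, K) = 5*G
v(H, z) = 7 (v(H, z) = -3 + 5*2 = -3 + 10 = 7)
(v(-3, w) - 3)² = (7 - 3)² = 4² = 16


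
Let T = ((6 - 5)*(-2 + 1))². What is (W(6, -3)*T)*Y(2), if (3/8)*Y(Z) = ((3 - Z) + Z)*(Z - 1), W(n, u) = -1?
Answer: -8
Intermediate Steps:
Y(Z) = -8 + 8*Z (Y(Z) = 8*(((3 - Z) + Z)*(Z - 1))/3 = 8*(3*(-1 + Z))/3 = 8*(-3 + 3*Z)/3 = -8 + 8*Z)
T = 1 (T = (1*(-1))² = (-1)² = 1)
(W(6, -3)*T)*Y(2) = (-1*1)*(-8 + 8*2) = -(-8 + 16) = -1*8 = -8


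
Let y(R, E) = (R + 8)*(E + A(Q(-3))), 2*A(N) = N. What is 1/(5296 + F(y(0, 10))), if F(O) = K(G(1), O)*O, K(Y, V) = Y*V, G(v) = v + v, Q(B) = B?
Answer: 1/14544 ≈ 6.8757e-5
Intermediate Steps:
G(v) = 2*v
A(N) = N/2
K(Y, V) = V*Y
y(R, E) = (8 + R)*(-3/2 + E) (y(R, E) = (R + 8)*(E + (½)*(-3)) = (8 + R)*(E - 3/2) = (8 + R)*(-3/2 + E))
F(O) = 2*O² (F(O) = (O*(2*1))*O = (O*2)*O = (2*O)*O = 2*O²)
1/(5296 + F(y(0, 10))) = 1/(5296 + 2*(-12 + 8*10 - 3/2*0 + 10*0)²) = 1/(5296 + 2*(-12 + 80 + 0 + 0)²) = 1/(5296 + 2*68²) = 1/(5296 + 2*4624) = 1/(5296 + 9248) = 1/14544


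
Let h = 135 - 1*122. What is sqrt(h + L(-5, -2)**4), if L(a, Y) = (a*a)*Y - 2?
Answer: sqrt(7311629) ≈ 2704.0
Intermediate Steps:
L(a, Y) = -2 + Y*a**2 (L(a, Y) = a**2*Y - 2 = Y*a**2 - 2 = -2 + Y*a**2)
h = 13 (h = 135 - 122 = 13)
sqrt(h + L(-5, -2)**4) = sqrt(13 + (-2 - 2*(-5)**2)**4) = sqrt(13 + (-2 - 2*25)**4) = sqrt(13 + (-2 - 50)**4) = sqrt(13 + (-52)**4) = sqrt(13 + 7311616) = sqrt(7311629)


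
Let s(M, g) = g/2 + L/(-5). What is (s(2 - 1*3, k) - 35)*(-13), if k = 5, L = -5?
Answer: 819/2 ≈ 409.50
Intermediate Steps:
s(M, g) = 1 + g/2 (s(M, g) = g/2 - 5/(-5) = g*(½) - 5*(-⅕) = g/2 + 1 = 1 + g/2)
(s(2 - 1*3, k) - 35)*(-13) = ((1 + (½)*5) - 35)*(-13) = ((1 + 5/2) - 35)*(-13) = (7/2 - 35)*(-13) = -63/2*(-13) = 819/2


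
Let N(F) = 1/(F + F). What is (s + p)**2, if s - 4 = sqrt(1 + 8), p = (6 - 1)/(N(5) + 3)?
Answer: 71289/961 ≈ 74.182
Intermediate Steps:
N(F) = 1/(2*F)
p = 50/31 (p = (6 - 1)/((1/2)/5 + 3) = 5/((1/2)*(1/5) + 3) = 5/(1/10 + 3) = 5/(31/10) = 5*(10/31) = 50/31 ≈ 1.6129)
s = 7 (s = 4 + sqrt(1 + 8) = 4 + sqrt(9) = 4 + 3 = 7)
(s + p)**2 = (7 + 50/31)**2 = (267/31)**2 = 71289/961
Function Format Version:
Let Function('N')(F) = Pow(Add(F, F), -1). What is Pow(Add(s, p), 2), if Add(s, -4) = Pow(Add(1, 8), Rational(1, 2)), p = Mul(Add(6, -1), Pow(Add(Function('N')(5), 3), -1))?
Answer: Rational(71289, 961) ≈ 74.182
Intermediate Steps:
Function('N')(F) = Mul(Rational(1, 2), Pow(F, -1)) (Function('N')(F) = Pow(Mul(2, F), -1) = Mul(Rational(1, 2), Pow(F, -1)))
p = Rational(50, 31) (p = Mul(Add(6, -1), Pow(Add(Mul(Rational(1, 2), Pow(5, -1)), 3), -1)) = Mul(5, Pow(Add(Mul(Rational(1, 2), Rational(1, 5)), 3), -1)) = Mul(5, Pow(Add(Rational(1, 10), 3), -1)) = Mul(5, Pow(Rational(31, 10), -1)) = Mul(5, Rational(10, 31)) = Rational(50, 31) ≈ 1.6129)
s = 7 (s = Add(4, Pow(Add(1, 8), Rational(1, 2))) = Add(4, Pow(9, Rational(1, 2))) = Add(4, 3) = 7)
Pow(Add(s, p), 2) = Pow(Add(7, Rational(50, 31)), 2) = Pow(Rational(267, 31), 2) = Rational(71289, 961)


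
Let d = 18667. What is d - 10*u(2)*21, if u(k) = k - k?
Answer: 18667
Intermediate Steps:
u(k) = 0
d - 10*u(2)*21 = 18667 - 10*0*21 = 18667 - 0*21 = 18667 - 1*0 = 18667 + 0 = 18667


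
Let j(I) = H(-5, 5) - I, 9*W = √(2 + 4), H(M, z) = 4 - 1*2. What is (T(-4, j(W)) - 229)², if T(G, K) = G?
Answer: 54289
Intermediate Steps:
H(M, z) = 2 (H(M, z) = 4 - 2 = 2)
W = √6/9 (W = √(2 + 4)/9 = √6/9 ≈ 0.27217)
j(I) = 2 - I
(T(-4, j(W)) - 229)² = (-4 - 229)² = (-233)² = 54289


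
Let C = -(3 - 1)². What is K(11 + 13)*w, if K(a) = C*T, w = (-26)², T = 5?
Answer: -13520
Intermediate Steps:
C = -4 (C = -1*2² = -1*4 = -4)
w = 676
K(a) = -20 (K(a) = -4*5 = -20)
K(11 + 13)*w = -20*676 = -13520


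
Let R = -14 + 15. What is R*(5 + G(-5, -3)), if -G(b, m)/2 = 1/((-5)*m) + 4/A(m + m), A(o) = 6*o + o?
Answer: 177/35 ≈ 5.0571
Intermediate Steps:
A(o) = 7*o
R = 1
G(b, m) = -6/(35*m) (G(b, m) = -2*(1/((-5)*m) + 4/((7*(m + m)))) = -2*(-1/(5*m) + 4/((7*(2*m)))) = -2*(-1/(5*m) + 4/((14*m))) = -2*(-1/(5*m) + 4*(1/(14*m))) = -2*(-1/(5*m) + 2/(7*m)) = -6/(35*m))
R*(5 + G(-5, -3)) = 1*(5 - 6/35/(-3)) = 1*(5 - 6/35*(-1/3)) = 1*(5 + 2/35) = 1*(177/35) = 177/35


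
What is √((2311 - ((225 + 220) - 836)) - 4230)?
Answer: 2*I*√382 ≈ 39.09*I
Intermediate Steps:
√((2311 - ((225 + 220) - 836)) - 4230) = √((2311 - (445 - 836)) - 4230) = √((2311 - 1*(-391)) - 4230) = √((2311 + 391) - 4230) = √(2702 - 4230) = √(-1528) = 2*I*√382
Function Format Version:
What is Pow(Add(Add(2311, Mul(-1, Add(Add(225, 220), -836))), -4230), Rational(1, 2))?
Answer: Mul(2, I, Pow(382, Rational(1, 2))) ≈ Mul(39.090, I)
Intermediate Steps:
Pow(Add(Add(2311, Mul(-1, Add(Add(225, 220), -836))), -4230), Rational(1, 2)) = Pow(Add(Add(2311, Mul(-1, Add(445, -836))), -4230), Rational(1, 2)) = Pow(Add(Add(2311, Mul(-1, -391)), -4230), Rational(1, 2)) = Pow(Add(Add(2311, 391), -4230), Rational(1, 2)) = Pow(Add(2702, -4230), Rational(1, 2)) = Pow(-1528, Rational(1, 2)) = Mul(2, I, Pow(382, Rational(1, 2)))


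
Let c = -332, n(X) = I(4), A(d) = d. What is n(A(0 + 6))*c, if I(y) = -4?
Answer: 1328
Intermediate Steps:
n(X) = -4
n(A(0 + 6))*c = -4*(-332) = 1328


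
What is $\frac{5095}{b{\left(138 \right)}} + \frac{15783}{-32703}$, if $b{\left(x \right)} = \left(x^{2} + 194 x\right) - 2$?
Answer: $- \frac{185486859}{499418414} \approx -0.37141$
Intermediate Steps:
$b{\left(x \right)} = -2 + x^{2} + 194 x$
$\frac{5095}{b{\left(138 \right)}} + \frac{15783}{-32703} = \frac{5095}{-2 + 138^{2} + 194 \cdot 138} + \frac{15783}{-32703} = \frac{5095}{-2 + 19044 + 26772} + 15783 \left(- \frac{1}{32703}\right) = \frac{5095}{45814} - \frac{5261}{10901} = - \frac{185486859}{499418414}$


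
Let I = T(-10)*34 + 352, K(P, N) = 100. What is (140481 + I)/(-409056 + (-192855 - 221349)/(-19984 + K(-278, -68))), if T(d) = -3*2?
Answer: -233022253/677771275 ≈ -0.34381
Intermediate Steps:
T(d) = -6
I = 148 (I = -6*34 + 352 = -204 + 352 = 148)
(140481 + I)/(-409056 + (-192855 - 221349)/(-19984 + K(-278, -68))) = (140481 + 148)/(-409056 + (-192855 - 221349)/(-19984 + 100)) = 140629/(-409056 - 414204/(-19884)) = 140629/(-409056 - 414204*(-1/19884)) = 140629/(-409056 + 34517/1657) = 140629/(-677771275/1657) = 140629*(-1657/677771275) = -233022253/677771275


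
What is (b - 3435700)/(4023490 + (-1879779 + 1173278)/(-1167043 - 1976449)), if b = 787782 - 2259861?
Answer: -15427564024268/12647809333581 ≈ -1.2198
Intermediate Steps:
b = -1472079
(b - 3435700)/(4023490 + (-1879779 + 1173278)/(-1167043 - 1976449)) = (-1472079 - 3435700)/(4023490 + (-1879779 + 1173278)/(-1167043 - 1976449)) = -4907779/(4023490 - 706501/(-3143492)) = -4907779/(4023490 - 706501*(-1/3143492)) = -4907779/(4023490 + 706501/3143492) = -4907779/12647809333581/3143492 = -4907779*3143492/12647809333581 = -15427564024268/12647809333581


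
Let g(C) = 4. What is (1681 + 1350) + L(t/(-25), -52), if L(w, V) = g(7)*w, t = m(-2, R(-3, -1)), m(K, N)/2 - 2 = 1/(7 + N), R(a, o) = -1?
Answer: 227273/75 ≈ 3030.3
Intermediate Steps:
m(K, N) = 4 + 2/(7 + N)
t = 13/3 (t = 2*(15 + 2*(-1))/(7 - 1) = 2*(15 - 2)/6 = 2*(⅙)*13 = 13/3 ≈ 4.3333)
L(w, V) = 4*w
(1681 + 1350) + L(t/(-25), -52) = (1681 + 1350) + 4*((13/3)/(-25)) = 3031 + 4*((13/3)*(-1/25)) = 3031 + 4*(-13/75) = 3031 - 52/75 = 227273/75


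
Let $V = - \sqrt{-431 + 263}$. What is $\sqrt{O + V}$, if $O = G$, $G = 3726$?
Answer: $\sqrt{3726 - 2 i \sqrt{42}} \approx 61.041 - 0.1062 i$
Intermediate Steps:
$O = 3726$
$V = - 2 i \sqrt{42}$ ($V = - \sqrt{-168} = - 2 i \sqrt{42} \approx - 12.961 i$)
$\sqrt{O + V} = \sqrt{3726 - 2 i \sqrt{42}}$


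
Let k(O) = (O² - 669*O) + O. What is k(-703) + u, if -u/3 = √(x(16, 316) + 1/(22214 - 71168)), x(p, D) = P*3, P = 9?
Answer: 963813 - √64705292178/16318 ≈ 9.6380e+5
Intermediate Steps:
x(p, D) = 27 (x(p, D) = 9*3 = 27)
k(O) = O² - 668*O
u = -√64705292178/16318 (u = -3*√(27 + 1/(22214 - 71168)) = -3*√(27 + 1/(-48954)) = -3*√(27 - 1/48954) = -√64705292178/16318 ≈ -15.588)
k(-703) + u = -703*(-668 - 703) - √64705292178/16318 = -703*(-1371) - √64705292178/16318 = 963813 - √64705292178/16318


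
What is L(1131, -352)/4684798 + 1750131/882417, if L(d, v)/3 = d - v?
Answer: 2734312027257/1377981798922 ≈ 1.9843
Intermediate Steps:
L(d, v) = -3*v + 3*d (L(d, v) = 3*(d - v) = -3*v + 3*d)
L(1131, -352)/4684798 + 1750131/882417 = (-3*(-352) + 3*1131)/4684798 + 1750131/882417 = (1056 + 3393)*(1/4684798) + 1750131*(1/882417) = 4449*(1/4684798) + 583377/294139 = 4449/4684798 + 583377/294139 = 2734312027257/1377981798922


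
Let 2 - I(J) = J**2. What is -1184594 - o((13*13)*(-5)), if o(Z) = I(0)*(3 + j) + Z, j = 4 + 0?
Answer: -1183763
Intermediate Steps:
j = 4
I(J) = 2 - J**2
o(Z) = 14 + Z (o(Z) = (2 - 1*0**2)*(3 + 4) + Z = (2 - 1*0)*7 + Z = (2 + 0)*7 + Z = 2*7 + Z = 14 + Z)
-1184594 - o((13*13)*(-5)) = -1184594 - (14 + (13*13)*(-5)) = -1184594 - (14 + 169*(-5)) = -1184594 - (14 - 845) = -1184594 - 1*(-831) = -1184594 + 831 = -1183763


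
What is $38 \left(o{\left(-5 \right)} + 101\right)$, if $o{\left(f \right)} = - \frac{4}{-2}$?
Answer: $3914$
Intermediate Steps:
$o{\left(f \right)} = 2$ ($o{\left(f \right)} = \left(-4\right) \left(- \frac{1}{2}\right) = 2$)
$38 \left(o{\left(-5 \right)} + 101\right) = 38 \left(2 + 101\right) = 38 \cdot 103 = 3914$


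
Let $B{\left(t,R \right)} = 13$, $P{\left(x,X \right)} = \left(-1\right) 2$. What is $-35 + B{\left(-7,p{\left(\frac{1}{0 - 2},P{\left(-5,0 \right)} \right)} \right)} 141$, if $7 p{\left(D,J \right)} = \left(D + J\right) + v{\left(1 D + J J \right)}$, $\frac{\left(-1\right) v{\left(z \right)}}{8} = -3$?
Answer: $1798$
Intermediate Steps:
$P{\left(x,X \right)} = -2$
$v{\left(z \right)} = 24$ ($v{\left(z \right)} = \left(-8\right) \left(-3\right) = 24$)
$p{\left(D,J \right)} = \frac{24}{7} + \frac{D}{7} + \frac{J}{7}$ ($p{\left(D,J \right)} = \frac{\left(D + J\right) + 24}{7} = \frac{24 + D + J}{7} = \frac{24}{7} + \frac{D}{7} + \frac{J}{7}$)
$-35 + B{\left(-7,p{\left(\frac{1}{0 - 2},P{\left(-5,0 \right)} \right)} \right)} 141 = -35 + 13 \cdot 141 = -35 + 1833 = 1798$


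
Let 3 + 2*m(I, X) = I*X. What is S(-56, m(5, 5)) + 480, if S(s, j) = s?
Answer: 424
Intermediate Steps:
m(I, X) = -3/2 + I*X/2 (m(I, X) = -3/2 + (I*X)/2 = -3/2 + I*X/2)
S(-56, m(5, 5)) + 480 = -56 + 480 = 424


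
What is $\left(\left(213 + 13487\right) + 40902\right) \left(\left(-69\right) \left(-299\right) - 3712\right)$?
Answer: $923811238$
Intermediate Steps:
$\left(\left(213 + 13487\right) + 40902\right) \left(\left(-69\right) \left(-299\right) - 3712\right) = \left(13700 + 40902\right) \left(20631 - 3712\right) = 54602 \cdot 16919 = 923811238$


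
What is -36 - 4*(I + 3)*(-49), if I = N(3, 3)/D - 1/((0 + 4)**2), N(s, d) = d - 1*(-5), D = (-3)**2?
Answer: 25703/36 ≈ 713.97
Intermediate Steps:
D = 9
N(s, d) = 5 + d (N(s, d) = d + 5 = 5 + d)
I = 119/144 (I = (5 + 3)/9 - 1/((0 + 4)**2) = 8*(1/9) - 1/(4**2) = 8/9 - 1/16 = 119/144 ≈ 0.82639)
-36 - 4*(I + 3)*(-49) = -36 - 4*(119/144 + 3)*(-49) = -36 - 4*551/144*(-49) = -36 - 551/36*(-49) = -36 + 26999/36 = 25703/36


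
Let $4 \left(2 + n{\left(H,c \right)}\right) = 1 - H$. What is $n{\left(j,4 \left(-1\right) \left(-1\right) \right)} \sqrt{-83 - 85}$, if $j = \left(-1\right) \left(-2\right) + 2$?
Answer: $- \frac{11 i \sqrt{42}}{2} \approx - 35.644 i$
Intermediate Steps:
$j = 4$ ($j = 2 + 2 = 4$)
$n{\left(H,c \right)} = - \frac{7}{4} - \frac{H}{4}$ ($n{\left(H,c \right)} = -2 + \frac{1 - H}{4} = -2 - \left(- \frac{1}{4} + \frac{H}{4}\right) = - \frac{7}{4} - \frac{H}{4}$)
$n{\left(j,4 \left(-1\right) \left(-1\right) \right)} \sqrt{-83 - 85} = \left(- \frac{7}{4} - 1\right) \sqrt{-83 - 85} = \left(- \frac{7}{4} - 1\right) \sqrt{-168} = - \frac{11 \cdot 2 i \sqrt{42}}{4} = - \frac{11 i \sqrt{42}}{2}$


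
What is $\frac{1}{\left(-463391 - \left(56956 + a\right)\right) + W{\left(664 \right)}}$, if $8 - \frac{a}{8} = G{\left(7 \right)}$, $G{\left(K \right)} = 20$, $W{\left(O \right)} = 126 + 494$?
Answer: $- \frac{1}{519631} \approx -1.9244 \cdot 10^{-6}$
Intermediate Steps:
$W{\left(O \right)} = 620$
$a = -96$ ($a = 64 - 160 = -96$)
$\frac{1}{\left(-463391 - \left(56956 + a\right)\right) + W{\left(664 \right)}} = \frac{1}{\left(-463391 - 56860\right) + 620} = \frac{1}{-520251 + 620} = \frac{1}{-519631} = - \frac{1}{519631}$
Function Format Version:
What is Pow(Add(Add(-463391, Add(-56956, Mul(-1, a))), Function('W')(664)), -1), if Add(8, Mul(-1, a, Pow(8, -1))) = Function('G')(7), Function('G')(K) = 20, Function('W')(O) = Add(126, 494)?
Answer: Rational(-1, 519631) ≈ -1.9244e-6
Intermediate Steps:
Function('W')(O) = 620
a = -96 (a = Add(64, Mul(-8, 20)) = Add(64, -160) = -96)
Pow(Add(Add(-463391, Add(-56956, Mul(-1, a))), Function('W')(664)), -1) = Pow(Add(Add(-463391, Add(-56956, Mul(-1, -96))), 620), -1) = Pow(Add(Add(-463391, Add(-56956, 96)), 620), -1) = Pow(Add(Add(-463391, -56860), 620), -1) = Pow(Add(-520251, 620), -1) = Pow(-519631, -1) = Rational(-1, 519631)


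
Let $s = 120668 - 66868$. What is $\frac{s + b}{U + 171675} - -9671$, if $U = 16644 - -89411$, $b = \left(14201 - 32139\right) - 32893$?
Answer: $\frac{2685929799}{277730} \approx 9671.0$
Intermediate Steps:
$s = 53800$
$b = -50831$ ($b = -17938 - 32893 = -50831$)
$U = 106055$ ($U = 16644 + 89411 = 106055$)
$\frac{s + b}{U + 171675} - -9671 = \frac{53800 - 50831}{106055 + 171675} - -9671 = \frac{2969}{277730} + 9671 = \frac{2685929799}{277730}$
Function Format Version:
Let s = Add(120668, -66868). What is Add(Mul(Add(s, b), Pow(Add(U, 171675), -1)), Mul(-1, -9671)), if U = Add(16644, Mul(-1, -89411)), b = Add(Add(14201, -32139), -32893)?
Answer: Rational(2685929799, 277730) ≈ 9671.0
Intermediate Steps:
s = 53800
b = -50831 (b = Add(-17938, -32893) = -50831)
U = 106055 (U = Add(16644, 89411) = 106055)
Add(Mul(Add(s, b), Pow(Add(U, 171675), -1)), Mul(-1, -9671)) = Add(Mul(Add(53800, -50831), Pow(Add(106055, 171675), -1)), Mul(-1, -9671)) = Add(Mul(2969, Pow(277730, -1)), 9671) = Add(Mul(2969, Rational(1, 277730)), 9671) = Add(Rational(2969, 277730), 9671) = Rational(2685929799, 277730)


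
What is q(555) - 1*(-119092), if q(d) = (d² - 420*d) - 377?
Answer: 193640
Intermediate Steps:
q(d) = -377 + d² - 420*d
q(555) - 1*(-119092) = (-377 + 555² - 420*555) - 1*(-119092) = (-377 + 308025 - 233100) + 119092 = 74548 + 119092 = 193640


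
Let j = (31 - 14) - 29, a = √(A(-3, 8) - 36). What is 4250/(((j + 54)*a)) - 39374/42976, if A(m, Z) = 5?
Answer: -19687/21488 - 2125*I*√31/651 ≈ -0.91619 - 18.174*I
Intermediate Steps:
a = I*√31 (a = √(5 - 36) = √(-31) = I*√31 ≈ 5.5678*I)
j = -12 (j = 17 - 29 = -12)
4250/(((j + 54)*a)) - 39374/42976 = 4250/(((-12 + 54)*(I*√31))) - 39374/42976 = 4250/((42*(I*√31))) - 39374*1/42976 = 4250/((42*I*√31)) - 19687/21488 = 4250*(-I*√31/1302) - 19687/21488 = -2125*I*√31/651 - 19687/21488 = -19687/21488 - 2125*I*√31/651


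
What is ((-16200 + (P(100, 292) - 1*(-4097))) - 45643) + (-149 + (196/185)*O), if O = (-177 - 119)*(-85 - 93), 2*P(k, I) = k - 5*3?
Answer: -20317/10 ≈ -2031.7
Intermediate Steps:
P(k, I) = -15/2 + k/2 (P(k, I) = (k - 5*3)/2 = (k - 15)/2 = (-15 + k)/2 = -15/2 + k/2)
O = 52688 (O = -296*(-178) = 52688)
((-16200 + (P(100, 292) - 1*(-4097))) - 45643) + (-149 + (196/185)*O) = ((-16200 + ((-15/2 + (½)*100) - 1*(-4097))) - 45643) + (-149 + (196/185)*52688) = ((-16200 + ((-15/2 + 50) + 4097)) - 45643) + (-149 + (196*(1/185))*52688) = ((-16200 + (85/2 + 4097)) - 45643) + (-149 + (196/185)*52688) = ((-16200 + 8279/2) - 45643) + (-149 + 279104/5) = (-24121/2 - 45643) + 278359/5 = -115407/2 + 278359/5 = -20317/10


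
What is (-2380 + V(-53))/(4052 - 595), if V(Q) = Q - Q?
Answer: -2380/3457 ≈ -0.68846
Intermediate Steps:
V(Q) = 0
(-2380 + V(-53))/(4052 - 595) = (-2380 + 0)/(4052 - 595) = -2380/3457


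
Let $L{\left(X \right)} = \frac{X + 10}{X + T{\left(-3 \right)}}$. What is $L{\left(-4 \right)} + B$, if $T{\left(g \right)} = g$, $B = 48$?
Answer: $\frac{330}{7} \approx 47.143$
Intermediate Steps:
$L{\left(X \right)} = \frac{10 + X}{-3 + X}$ ($L{\left(X \right)} = \frac{X + 10}{X - 3} = \frac{10 + X}{-3 + X}$)
$L{\left(-4 \right)} + B = \frac{10 - 4}{-3 - 4} + 48 = \frac{1}{-7} \cdot 6 + 48 = \left(- \frac{1}{7}\right) 6 + 48 = - \frac{6}{7} + 48 = \frac{330}{7}$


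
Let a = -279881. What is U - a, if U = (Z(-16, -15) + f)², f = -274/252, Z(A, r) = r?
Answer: 4447499485/15876 ≈ 2.8014e+5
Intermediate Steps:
f = -137/126 (f = -274*1/252 = -137/126 ≈ -1.0873)
U = 4108729/15876 (U = (-15 - 137/126)² = (-2027/126)² = 4108729/15876 ≈ 258.80)
U - a = 4108729/15876 - 1*(-279881) = 4108729/15876 + 279881 = 4447499485/15876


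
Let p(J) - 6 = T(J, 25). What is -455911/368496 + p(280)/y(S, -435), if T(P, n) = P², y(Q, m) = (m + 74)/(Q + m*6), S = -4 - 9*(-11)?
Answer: 72663963316769/133027056 ≈ 5.4623e+5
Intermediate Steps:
S = 95 (S = -4 + 99 = 95)
y(Q, m) = (74 + m)/(Q + 6*m)
p(J) = 6 + J²
-455911/368496 + p(280)/y(S, -435) = -455911/368496 + (6 + 280²)/(((74 - 435)/(95 + 6*(-435)))) = -455911*1/368496 + (6 + 78400)/((-361/(95 - 2610))) = -455911/368496 + 78406/((-361/(-2515))) = -455911/368496 + 78406/((-1/2515*(-361))) = -455911/368496 + 78406/(361/2515) = -455911/368496 + 78406*(2515/361) = -455911/368496 + 197191090/361 = 72663963316769/133027056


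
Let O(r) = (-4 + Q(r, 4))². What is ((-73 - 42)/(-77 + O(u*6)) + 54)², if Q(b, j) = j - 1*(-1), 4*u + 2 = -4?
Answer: 17799961/5776 ≈ 3081.7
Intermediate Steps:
u = -3/2 (u = -½ + (¼)*(-4) = -½ - 1 = -3/2 ≈ -1.5000)
Q(b, j) = 1 + j (Q(b, j) = j + 1 = 1 + j)
O(r) = 1 (O(r) = (-4 + (1 + 4))² = (-4 + 5)² = 1² = 1)
((-73 - 42)/(-77 + O(u*6)) + 54)² = ((-73 - 42)/(-77 + 1) + 54)² = (-115/(-76) + 54)² = (-115*(-1/76) + 54)² = (115/76 + 54)² = (4219/76)² = 17799961/5776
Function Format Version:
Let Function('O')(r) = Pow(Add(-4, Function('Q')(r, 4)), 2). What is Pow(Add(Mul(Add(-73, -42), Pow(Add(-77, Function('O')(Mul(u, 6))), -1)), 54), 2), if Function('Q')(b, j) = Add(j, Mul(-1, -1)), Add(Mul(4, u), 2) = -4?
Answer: Rational(17799961, 5776) ≈ 3081.7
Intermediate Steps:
u = Rational(-3, 2) (u = Add(Rational(-1, 2), Mul(Rational(1, 4), -4)) = Add(Rational(-1, 2), -1) = Rational(-3, 2) ≈ -1.5000)
Function('Q')(b, j) = Add(1, j) (Function('Q')(b, j) = Add(j, 1) = Add(1, j))
Function('O')(r) = 1 (Function('O')(r) = Pow(Add(-4, Add(1, 4)), 2) = Pow(Add(-4, 5), 2) = Pow(1, 2) = 1)
Pow(Add(Mul(Add(-73, -42), Pow(Add(-77, Function('O')(Mul(u, 6))), -1)), 54), 2) = Pow(Add(Mul(Add(-73, -42), Pow(Add(-77, 1), -1)), 54), 2) = Pow(Add(Mul(-115, Pow(-76, -1)), 54), 2) = Pow(Add(Mul(-115, Rational(-1, 76)), 54), 2) = Pow(Add(Rational(115, 76), 54), 2) = Pow(Rational(4219, 76), 2) = Rational(17799961, 5776)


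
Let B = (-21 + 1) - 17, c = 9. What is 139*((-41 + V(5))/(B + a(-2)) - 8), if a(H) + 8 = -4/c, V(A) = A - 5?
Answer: -403517/409 ≈ -986.59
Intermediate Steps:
V(A) = -5 + A
a(H) = -76/9 (a(H) = -8 - 4/9 = -76/9)
B = -37 (B = -20 - 17 = -37)
139*((-41 + V(5))/(B + a(-2)) - 8) = 139*((-41 + (-5 + 5))/(-37 - 76/9) - 8) = 139*((-41 + 0)/(-409/9) - 8) = 139*(-41*(-9/409) - 8) = 139*(369/409 - 8) = 139*(-2903/409) = -403517/409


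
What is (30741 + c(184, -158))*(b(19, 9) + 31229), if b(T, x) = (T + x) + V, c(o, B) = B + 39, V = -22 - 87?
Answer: 953814056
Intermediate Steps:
V = -109
c(o, B) = 39 + B
b(T, x) = -109 + T + x (b(T, x) = (T + x) - 109 = -109 + T + x)
(30741 + c(184, -158))*(b(19, 9) + 31229) = (30741 + (39 - 158))*((-109 + 19 + 9) + 31229) = (30741 - 119)*(-81 + 31229) = 30622*31148 = 953814056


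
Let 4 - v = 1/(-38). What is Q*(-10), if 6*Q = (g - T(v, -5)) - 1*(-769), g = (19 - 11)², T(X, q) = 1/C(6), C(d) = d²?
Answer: -149935/108 ≈ -1388.3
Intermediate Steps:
v = 153/38 (v = 4 - 1/(-38) = 4 - 1*(-1/38) = 4 + 1/38 = 153/38 ≈ 4.0263)
T(X, q) = 1/36 (T(X, q) = 1/(6²) = 1/36)
g = 64 (g = 8² = 64)
Q = 29987/216 (Q = ((64 - 1*1/36) - 1*(-769))/6 = ((64 - 1/36) + 769)/6 = (2303/36 + 769)/6 = (⅙)*(29987/36) = 29987/216 ≈ 138.83)
Q*(-10) = (29987/216)*(-10) = -149935/108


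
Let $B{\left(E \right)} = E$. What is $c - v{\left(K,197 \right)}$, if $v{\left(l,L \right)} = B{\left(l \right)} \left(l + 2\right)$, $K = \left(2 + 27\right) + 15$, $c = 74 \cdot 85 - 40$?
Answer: $4226$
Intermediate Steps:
$c = 6250$ ($c = 6290 - 40 = 6250$)
$K = 44$ ($K = 29 + 15 = 44$)
$v{\left(l,L \right)} = l \left(2 + l\right)$ ($v{\left(l,L \right)} = l \left(l + 2\right) = l \left(2 + l\right)$)
$c - v{\left(K,197 \right)} = 6250 - 44 \left(2 + 44\right) = 6250 - 44 \cdot 46 = 6250 - 2024 = 4226$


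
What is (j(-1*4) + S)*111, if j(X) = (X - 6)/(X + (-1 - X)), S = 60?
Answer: 7770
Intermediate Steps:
j(X) = 6 - X (j(X) = (-6 + X)/(-1) = (-6 + X)*(-1) = 6 - X)
(j(-1*4) + S)*111 = ((6 - (-1)*4) + 60)*111 = ((6 - 1*(-4)) + 60)*111 = ((6 + 4) + 60)*111 = (10 + 60)*111 = 70*111 = 7770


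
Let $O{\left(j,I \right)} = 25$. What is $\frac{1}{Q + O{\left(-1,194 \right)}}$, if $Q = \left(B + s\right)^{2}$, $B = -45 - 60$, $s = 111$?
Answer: $\frac{1}{61} \approx 0.016393$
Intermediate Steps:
$B = -105$
$Q = 36$ ($Q = \left(-105 + 111\right)^{2} = 6^{2} = 36$)
$\frac{1}{Q + O{\left(-1,194 \right)}} = \frac{1}{36 + 25} = \frac{1}{61}$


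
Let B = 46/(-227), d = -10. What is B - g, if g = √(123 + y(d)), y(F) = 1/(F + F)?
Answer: -46/227 - √12295/10 ≈ -11.291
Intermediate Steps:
B = -46/227 (B = 46*(-1/227) = -46/227 ≈ -0.20264)
y(F) = 1/(2*F)
g = √12295/10 (g = √(123 + (½)/(-10)) = √(123 + (½)*(-⅒)) = √(123 - 1/20) = √(2459/20) = √12295/10 ≈ 11.088)
B - g = -46/227 - √12295/10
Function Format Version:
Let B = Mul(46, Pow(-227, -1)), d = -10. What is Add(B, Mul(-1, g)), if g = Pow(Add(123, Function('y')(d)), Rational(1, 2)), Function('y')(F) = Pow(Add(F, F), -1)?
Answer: Add(Rational(-46, 227), Mul(Rational(-1, 10), Pow(12295, Rational(1, 2)))) ≈ -11.291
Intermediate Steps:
B = Rational(-46, 227) (B = Mul(46, Rational(-1, 227)) = Rational(-46, 227) ≈ -0.20264)
Function('y')(F) = Mul(Rational(1, 2), Pow(F, -1)) (Function('y')(F) = Pow(Mul(2, F), -1) = Mul(Rational(1, 2), Pow(F, -1)))
g = Mul(Rational(1, 10), Pow(12295, Rational(1, 2))) (g = Pow(Add(123, Mul(Rational(1, 2), Pow(-10, -1))), Rational(1, 2)) = Pow(Add(123, Mul(Rational(1, 2), Rational(-1, 10))), Rational(1, 2)) = Pow(Add(123, Rational(-1, 20)), Rational(1, 2)) = Pow(Rational(2459, 20), Rational(1, 2)) = Mul(Rational(1, 10), Pow(12295, Rational(1, 2))) ≈ 11.088)
Add(B, Mul(-1, g)) = Add(Rational(-46, 227), Mul(-1, Mul(Rational(1, 10), Pow(12295, Rational(1, 2))))) = Add(Rational(-46, 227), Mul(Rational(-1, 10), Pow(12295, Rational(1, 2))))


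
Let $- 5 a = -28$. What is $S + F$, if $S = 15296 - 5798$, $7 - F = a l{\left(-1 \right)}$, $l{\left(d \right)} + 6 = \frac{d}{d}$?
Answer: $9533$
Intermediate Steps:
$l{\left(d \right)} = -5$ ($l{\left(d \right)} = -6 + \frac{d}{d} = -6 + 1 = -5$)
$a = \frac{28}{5}$ ($a = \left(- \frac{1}{5}\right) \left(-28\right) = \frac{28}{5} \approx 5.6$)
$F = 35$ ($F = 7 - \frac{28}{5} \left(-5\right) = 7 - -28 = 7 + 28 = 35$)
$S = 9498$ ($S = 15296 - 5798 = 9498$)
$S + F = 9498 + 35 = 9533$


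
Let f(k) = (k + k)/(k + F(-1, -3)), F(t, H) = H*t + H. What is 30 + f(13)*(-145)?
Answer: -260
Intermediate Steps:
F(t, H) = H + H*t
f(k) = 2 (f(k) = (k + k)/(k - 3*(1 - 1)) = (2*k)/(k - 3*0) = (2*k)/(k + 0) = (2*k)/k = 2)
30 + f(13)*(-145) = 30 + 2*(-145) = 30 - 290 = -260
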